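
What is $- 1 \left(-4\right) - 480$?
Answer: $-476$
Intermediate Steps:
$- 1 \left(-4\right) - 480 = \left(-1\right) \left(-4\right) - 480 = 4 - 480 = -476$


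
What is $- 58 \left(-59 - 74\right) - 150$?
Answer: $7564$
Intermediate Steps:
$- 58 \left(-59 - 74\right) - 150 = \left(-58\right) \left(-133\right) - 150 = 7714 - 150 = 7564$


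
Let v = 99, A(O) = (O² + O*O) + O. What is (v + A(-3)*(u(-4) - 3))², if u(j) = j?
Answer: 36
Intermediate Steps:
A(O) = O + 2*O² (A(O) = (O² + O²) + O = 2*O² + O = O + 2*O²)
(v + A(-3)*(u(-4) - 3))² = (99 + (-3*(1 + 2*(-3)))*(-4 - 3))² = (99 - 3*(1 - 6)*(-7))² = (99 - 3*(-5)*(-7))² = (99 + 15*(-7))² = (99 - 105)² = (-6)² = 36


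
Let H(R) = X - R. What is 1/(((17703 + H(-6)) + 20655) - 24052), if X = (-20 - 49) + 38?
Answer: 1/14281 ≈ 7.0023e-5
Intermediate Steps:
X = -31 (X = -69 + 38 = -31)
H(R) = -31 - R
1/(((17703 + H(-6)) + 20655) - 24052) = 1/(((17703 + (-31 - 1*(-6))) + 20655) - 24052) = 1/(((17703 + (-31 + 6)) + 20655) - 24052) = 1/(((17703 - 25) + 20655) - 24052) = 1/((17678 + 20655) - 24052) = 1/(38333 - 24052) = 1/14281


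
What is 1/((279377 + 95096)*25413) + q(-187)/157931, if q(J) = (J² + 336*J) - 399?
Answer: -268954823989507/1502947573859919 ≈ -0.17895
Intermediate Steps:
q(J) = -399 + J² + 336*J
1/((279377 + 95096)*25413) + q(-187)/157931 = 1/((279377 + 95096)*25413) + (-399 + (-187)² + 336*(-187))/157931 = (1/25413)/374473 + (-399 + 34969 - 62832)*(1/157931) = (1/374473)*(1/25413) - 28262*1/157931 = 1/9516482349 - 28262/157931 = -268954823989507/1502947573859919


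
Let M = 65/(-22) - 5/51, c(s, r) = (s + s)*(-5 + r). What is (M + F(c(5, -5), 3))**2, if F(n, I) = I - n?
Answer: 12575603881/1258884 ≈ 9989.5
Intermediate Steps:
c(s, r) = 2*s*(-5 + r) (c(s, r) = (2*s)*(-5 + r) = 2*s*(-5 + r))
M = -3425/1122 (M = 65*(-1/22) - 5*1/51 = -65/22 - 5/51 = -3425/1122 ≈ -3.0526)
(M + F(c(5, -5), 3))**2 = (-3425/1122 + (3 - 2*5*(-5 - 5)))**2 = (-3425/1122 + (3 - 2*5*(-10)))**2 = (-3425/1122 + (3 - 1*(-100)))**2 = (-3425/1122 + (3 + 100))**2 = (-3425/1122 + 103)**2 = (112141/1122)**2 = 12575603881/1258884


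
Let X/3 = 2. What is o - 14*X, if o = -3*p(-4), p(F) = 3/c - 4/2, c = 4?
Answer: -321/4 ≈ -80.250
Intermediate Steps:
X = 6 (X = 3*2 = 6)
p(F) = -5/4 (p(F) = 3/4 - 4/2 = 3*(¼) - 4*½ = ¾ - 2 = -5/4)
o = 15/4 (o = -3*(-5/4) = 15/4 ≈ 3.7500)
o - 14*X = 15/4 - 14*6 = 15/4 - 84 = -321/4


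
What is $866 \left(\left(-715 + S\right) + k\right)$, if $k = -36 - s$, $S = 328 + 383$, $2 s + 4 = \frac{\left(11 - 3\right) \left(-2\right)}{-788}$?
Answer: $- \frac{6484608}{197} \approx -32917.0$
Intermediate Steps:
$s = - \frac{392}{197}$ ($s = -2 + \frac{\left(11 - 3\right) \left(-2\right) \frac{1}{-788}}{2} = -2 + \frac{8 \left(-2\right) \left(- \frac{1}{788}\right)}{2} = -2 + \frac{\left(-16\right) \left(- \frac{1}{788}\right)}{2} = -2 + \frac{1}{2} \cdot \frac{4}{197} = -2 + \frac{2}{197} = - \frac{392}{197} \approx -1.9898$)
$S = 711$
$k = - \frac{6700}{197}$ ($k = -36 - - \frac{392}{197} = -36 + \frac{392}{197} = - \frac{6700}{197} \approx -34.01$)
$866 \left(\left(-715 + S\right) + k\right) = 866 \left(\left(-715 + 711\right) - \frac{6700}{197}\right) = 866 \left(-4 - \frac{6700}{197}\right) = 866 \left(- \frac{7488}{197}\right) = - \frac{6484608}{197}$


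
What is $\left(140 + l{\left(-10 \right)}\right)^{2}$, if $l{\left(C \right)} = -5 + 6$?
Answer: $19881$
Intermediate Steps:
$l{\left(C \right)} = 1$
$\left(140 + l{\left(-10 \right)}\right)^{2} = \left(140 + 1\right)^{2} = 141^{2} = 19881$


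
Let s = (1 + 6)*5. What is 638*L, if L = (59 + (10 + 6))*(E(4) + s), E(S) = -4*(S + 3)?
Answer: 334950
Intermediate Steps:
E(S) = -12 - 4*S (E(S) = -4*(3 + S) = -12 - 4*S)
s = 35 (s = 7*5 = 35)
L = 525 (L = (59 + (10 + 6))*((-12 - 4*4) + 35) = (59 + 16)*((-12 - 16) + 35) = 75*(-28 + 35) = 75*7 = 525)
638*L = 638*525 = 334950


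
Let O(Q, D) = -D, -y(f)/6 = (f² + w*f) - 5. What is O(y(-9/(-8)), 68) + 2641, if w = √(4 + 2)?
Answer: 2573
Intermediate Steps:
w = √6 ≈ 2.4495
y(f) = 30 - 6*f² - 6*f*√6 (y(f) = -6*((f² + √6*f) - 5) = -6*((f² + f*√6) - 5) = -6*(-5 + f² + f*√6) = 30 - 6*f² - 6*f*√6)
O(y(-9/(-8)), 68) + 2641 = -1*68 + 2641 = -68 + 2641 = 2573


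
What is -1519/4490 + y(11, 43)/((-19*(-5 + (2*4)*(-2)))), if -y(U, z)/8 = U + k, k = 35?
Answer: -2258401/1791510 ≈ -1.2606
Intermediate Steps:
y(U, z) = -280 - 8*U (y(U, z) = -8*(U + 35) = -8*(35 + U) = -280 - 8*U)
-1519/4490 + y(11, 43)/((-19*(-5 + (2*4)*(-2)))) = -1519/4490 + (-280 - 8*11)/((-19*(-5 + (2*4)*(-2)))) = -1519*1/4490 + (-280 - 88)/((-19*(-5 + 8*(-2)))) = -1519/4490 - 368*(-1/(19*(-5 - 16))) = -1519/4490 - 368/((-19*(-21))) = -1519/4490 - 368/399 = -2258401/1791510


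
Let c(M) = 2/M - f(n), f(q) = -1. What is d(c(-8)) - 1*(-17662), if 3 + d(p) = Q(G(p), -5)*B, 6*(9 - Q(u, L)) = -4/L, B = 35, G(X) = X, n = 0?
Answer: 53908/3 ≈ 17969.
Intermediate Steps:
Q(u, L) = 9 + 2/(3*L) (Q(u, L) = 9 - (-2)/(3*L) = 9 + 2/(3*L))
c(M) = 1 + 2/M (c(M) = 2/M - 1*(-1) = 2/M + 1 = 1 + 2/M)
d(p) = 922/3 (d(p) = -3 + (9 + (2/3)/(-5))*35 = -3 + (9 + (2/3)*(-1/5))*35 = -3 + (9 - 2/15)*35 = -3 + (133/15)*35 = -3 + 931/3 = 922/3)
d(c(-8)) - 1*(-17662) = 922/3 - 1*(-17662) = 922/3 + 17662 = 53908/3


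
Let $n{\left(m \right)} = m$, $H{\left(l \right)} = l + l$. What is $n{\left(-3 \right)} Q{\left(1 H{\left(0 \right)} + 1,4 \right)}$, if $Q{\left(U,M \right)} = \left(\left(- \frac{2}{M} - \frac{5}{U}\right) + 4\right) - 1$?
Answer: $\frac{15}{2} \approx 7.5$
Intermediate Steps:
$H{\left(l \right)} = 2 l$
$Q{\left(U,M \right)} = 3 - \frac{5}{U} - \frac{2}{M}$ ($Q{\left(U,M \right)} = \left(\left(- \frac{5}{U} - \frac{2}{M}\right) + 4\right) - 1 = \left(4 - \frac{5}{U} - \frac{2}{M}\right) - 1 = 3 - \frac{5}{U} - \frac{2}{M}$)
$n{\left(-3 \right)} Q{\left(1 H{\left(0 \right)} + 1,4 \right)} = - 3 \left(3 - \frac{5}{1 \cdot 2 \cdot 0 + 1} - \frac{2}{4}\right) = - 3 \left(3 - \frac{5}{1 \cdot 0 + 1} - \frac{1}{2}\right) = - 3 \left(3 - \frac{5}{0 + 1} - \frac{1}{2}\right) = - 3 \left(3 - \frac{5}{1} - \frac{1}{2}\right) = - 3 \left(3 - 5 - \frac{1}{2}\right) = \left(-3\right) \left(- \frac{5}{2}\right) = \frac{15}{2}$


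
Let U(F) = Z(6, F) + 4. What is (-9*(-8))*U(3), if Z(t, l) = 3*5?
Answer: 1368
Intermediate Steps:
Z(t, l) = 15
U(F) = 19 (U(F) = 15 + 4 = 19)
(-9*(-8))*U(3) = -9*(-8)*19 = 72*19 = 1368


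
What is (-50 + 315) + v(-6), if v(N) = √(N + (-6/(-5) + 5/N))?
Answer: 265 + 13*I*√30/30 ≈ 265.0 + 2.3735*I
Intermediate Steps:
v(N) = √(6/5 + N + 5/N) (v(N) = √(N + (-6*(-⅕) + 5/N)) = √(N + (6/5 + 5/N)) = √(6/5 + N + 5/N))
(-50 + 315) + v(-6) = (-50 + 315) + √(30 + 25*(-6) + 125/(-6))/5 = 265 + √(30 - 150 + 125*(-⅙))/5 = 265 + √(30 - 150 - 125/6)/5 = 265 + √(-845/6)/5 = 265 + (13*I*√30/6)/5 = 265 + 13*I*√30/30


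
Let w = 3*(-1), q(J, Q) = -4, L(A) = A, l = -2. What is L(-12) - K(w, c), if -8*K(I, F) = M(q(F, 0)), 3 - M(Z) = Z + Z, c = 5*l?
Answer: -85/8 ≈ -10.625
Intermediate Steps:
c = -10 (c = 5*(-2) = -10)
w = -3
M(Z) = 3 - 2*Z (M(Z) = 3 - (Z + Z) = 3 - 2*Z)
K(I, F) = -11/8 (K(I, F) = -(3 - 2*(-4))/8 = -(3 + 8)/8 = -⅛*11 = -11/8)
L(-12) - K(w, c) = -12 - 1*(-11/8) = -12 + 11/8 = -85/8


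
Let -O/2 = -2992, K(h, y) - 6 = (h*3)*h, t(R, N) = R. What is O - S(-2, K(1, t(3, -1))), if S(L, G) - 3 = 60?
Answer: 5921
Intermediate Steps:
K(h, y) = 6 + 3*h² (K(h, y) = 6 + (h*3)*h = 6 + (3*h)*h = 6 + 3*h²)
S(L, G) = 63 (S(L, G) = 3 + 60 = 63)
O = 5984 (O = -2*(-2992) = 5984)
O - S(-2, K(1, t(3, -1))) = 5984 - 1*63 = 5984 - 63 = 5921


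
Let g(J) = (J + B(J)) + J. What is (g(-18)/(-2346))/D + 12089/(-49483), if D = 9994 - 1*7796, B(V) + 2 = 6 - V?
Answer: -636085025/2603668218 ≈ -0.24430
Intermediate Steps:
B(V) = 4 - V (B(V) = -2 + (6 - V) = 4 - V)
g(J) = 4 + J (g(J) = (J + (4 - J)) + J = 4 + J)
D = 2198 (D = 9994 - 7796 = 2198)
(g(-18)/(-2346))/D + 12089/(-49483) = ((4 - 18)/(-2346))/2198 + 12089/(-49483) = -14*(-1/2346)*(1/2198) + 12089*(-1/49483) = (7/1173)*(1/2198) - 1727/7069 = 1/368322 - 1727/7069 = -636085025/2603668218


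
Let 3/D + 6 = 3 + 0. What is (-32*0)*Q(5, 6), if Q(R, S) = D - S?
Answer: 0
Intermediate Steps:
D = -1 (D = 3/(-6 + (3 + 0)) = 3/(-6 + 3) = 3/(-3) = 3*(-⅓) = -1)
Q(R, S) = -1 - S
(-32*0)*Q(5, 6) = (-32*0)*(-1 - 1*6) = 0*(-1 - 6) = 0*(-7) = 0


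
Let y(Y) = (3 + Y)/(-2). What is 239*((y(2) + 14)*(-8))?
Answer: -21988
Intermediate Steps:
y(Y) = -3/2 - Y/2 (y(Y) = (3 + Y)*(-½) = -3/2 - Y/2)
239*((y(2) + 14)*(-8)) = 239*(((-3/2 - ½*2) + 14)*(-8)) = 239*(((-3/2 - 1) + 14)*(-8)) = 239*((-5/2 + 14)*(-8)) = 239*((23/2)*(-8)) = 239*(-92) = -21988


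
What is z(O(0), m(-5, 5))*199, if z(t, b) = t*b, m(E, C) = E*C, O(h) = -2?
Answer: 9950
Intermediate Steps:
m(E, C) = C*E
z(t, b) = b*t
z(O(0), m(-5, 5))*199 = ((5*(-5))*(-2))*199 = -25*(-2)*199 = 50*199 = 9950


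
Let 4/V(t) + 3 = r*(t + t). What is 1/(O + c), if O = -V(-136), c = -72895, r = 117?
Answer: -31827/2320029161 ≈ -1.3718e-5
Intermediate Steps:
V(t) = 4/(-3 + 234*t) (V(t) = 4/(-3 + 117*(t + t)) = 4/(-3 + 117*(2*t)) = 4/(-3 + 234*t))
O = 4/31827 (O = -4/(3*(-1 + 78*(-136))) = -4/(3*(-1 - 10608)) = -4/(3*(-10609)) = -4*(-1)/(3*10609) = -1*(-4/31827) = 4/31827 ≈ 0.00012568)
1/(O + c) = 1/(4/31827 - 72895) = 1/(-2320029161/31827) = -31827/2320029161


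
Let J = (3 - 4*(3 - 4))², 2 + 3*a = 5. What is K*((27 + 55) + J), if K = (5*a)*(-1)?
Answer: -655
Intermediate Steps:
a = 1 (a = -⅔ + (⅓)*5 = -⅔ + 5/3 = 1)
J = 49 (J = (3 - 4*(-1))² = (3 + 4)² = 7² = 49)
K = -5 (K = (5*1)*(-1) = 5*(-1) = -5)
K*((27 + 55) + J) = -5*((27 + 55) + 49) = -5*(82 + 49) = -5*131 = -655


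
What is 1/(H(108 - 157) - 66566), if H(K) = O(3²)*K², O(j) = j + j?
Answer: -1/23348 ≈ -4.2830e-5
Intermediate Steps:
O(j) = 2*j
H(K) = 18*K² (H(K) = (2*3²)*K² = (2*9)*K² = 18*K²)
1/(H(108 - 157) - 66566) = 1/(18*(108 - 157)² - 66566) = 1/(18*(-49)² - 66566) = 1/(18*2401 - 66566) = 1/(43218 - 66566) = 1/(-23348) = -1/23348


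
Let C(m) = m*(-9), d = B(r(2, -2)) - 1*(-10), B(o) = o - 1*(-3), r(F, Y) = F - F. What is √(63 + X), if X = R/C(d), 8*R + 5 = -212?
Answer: √1538810/156 ≈ 7.9518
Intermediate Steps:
R = -217/8 (R = -5/8 + (⅛)*(-212) = -5/8 - 53/2 = -217/8 ≈ -27.125)
r(F, Y) = 0
B(o) = 3 + o (B(o) = o + 3 = 3 + o)
d = 13 (d = (3 + 0) - 1*(-10) = 3 + 10 = 13)
C(m) = -9*m
X = 217/936 (X = -217/(8*((-9*13))) = -217/8/(-117) = -217/8*(-1/117) = 217/936 ≈ 0.23184)
√(63 + X) = √(63 + 217/936) = √(59185/936) = √1538810/156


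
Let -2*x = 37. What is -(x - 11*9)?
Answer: 235/2 ≈ 117.50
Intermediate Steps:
x = -37/2 (x = -½*37 = -37/2 ≈ -18.500)
-(x - 11*9) = -(-37/2 - 11*9) = -(-37/2 - 99) = -1*(-235/2) = 235/2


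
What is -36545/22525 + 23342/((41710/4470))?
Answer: 46974116531/18790355 ≈ 2499.9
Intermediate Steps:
-36545/22525 + 23342/((41710/4470)) = -36545*1/22525 + 23342/((41710*(1/4470))) = -7309/4505 + 23342/(4171/447) = -7309/4505 + 23342*(447/4171) = -7309/4505 + 10433874/4171 = 46974116531/18790355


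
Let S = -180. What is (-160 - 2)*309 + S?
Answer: -50238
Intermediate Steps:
(-160 - 2)*309 + S = (-160 - 2)*309 - 180 = -162*309 - 180 = -50058 - 180 = -50238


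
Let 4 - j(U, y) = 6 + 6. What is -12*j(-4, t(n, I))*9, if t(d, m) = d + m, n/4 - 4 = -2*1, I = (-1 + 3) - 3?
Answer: 864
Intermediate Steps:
I = -1 (I = 2 - 3 = -1)
n = 8 (n = 16 + 4*(-2*1) = 16 + 4*(-2) = 16 - 8 = 8)
j(U, y) = -8 (j(U, y) = 4 - (6 + 6) = 4 - 1*12 = 4 - 12 = -8)
-12*j(-4, t(n, I))*9 = -12*(-8)*9 = 96*9 = 864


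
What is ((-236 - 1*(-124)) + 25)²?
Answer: 7569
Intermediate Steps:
((-236 - 1*(-124)) + 25)² = ((-236 + 124) + 25)² = (-112 + 25)² = (-87)² = 7569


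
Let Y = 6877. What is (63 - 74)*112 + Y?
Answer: 5645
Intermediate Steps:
(63 - 74)*112 + Y = (63 - 74)*112 + 6877 = -11*112 + 6877 = -1232 + 6877 = 5645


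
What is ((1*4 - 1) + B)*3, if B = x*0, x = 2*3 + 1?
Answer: 9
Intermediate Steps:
x = 7 (x = 6 + 1 = 7)
B = 0 (B = 7*0 = 0)
((1*4 - 1) + B)*3 = ((1*4 - 1) + 0)*3 = ((4 - 1) + 0)*3 = (3 + 0)*3 = 3*3 = 9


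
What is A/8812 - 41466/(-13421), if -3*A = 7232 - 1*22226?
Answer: 216238275/59132926 ≈ 3.6568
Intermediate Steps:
A = 4998 (A = -(7232 - 1*22226)/3 = -(7232 - 22226)/3 = -⅓*(-14994) = 4998)
A/8812 - 41466/(-13421) = 4998/8812 - 41466/(-13421) = 4998*(1/8812) - 41466*(-1/13421) = 2499/4406 + 41466/13421 = 216238275/59132926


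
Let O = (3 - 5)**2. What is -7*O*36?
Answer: -1008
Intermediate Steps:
O = 4 (O = (-2)**2 = 4)
-7*O*36 = -7*4*36 = -28*36 = -1008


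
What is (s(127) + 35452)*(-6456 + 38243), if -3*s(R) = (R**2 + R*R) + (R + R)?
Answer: 2347279228/3 ≈ 7.8243e+8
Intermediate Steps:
s(R) = -2*R/3 - 2*R**2/3 (s(R) = -((R**2 + R*R) + (R + R))/3 = -((R**2 + R**2) + 2*R)/3 = -(2*R**2 + 2*R)/3 = -(2*R + 2*R**2)/3 = -2*R/3 - 2*R**2/3)
(s(127) + 35452)*(-6456 + 38243) = (-2/3*127*(1 + 127) + 35452)*(-6456 + 38243) = (-2/3*127*128 + 35452)*31787 = (-32512/3 + 35452)*31787 = (73844/3)*31787 = 2347279228/3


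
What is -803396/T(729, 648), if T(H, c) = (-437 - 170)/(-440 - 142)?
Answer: -467576472/607 ≈ -7.7031e+5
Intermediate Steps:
T(H, c) = 607/582 (T(H, c) = -607/(-582) = -607*(-1/582) = 607/582)
-803396/T(729, 648) = -803396/607/582 = -803396*582/607 = -467576472/607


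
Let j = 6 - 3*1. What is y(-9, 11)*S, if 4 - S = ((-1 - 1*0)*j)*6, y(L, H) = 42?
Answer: 924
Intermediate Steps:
j = 3 (j = 6 - 3 = 3)
S = 22 (S = 4 - (-1 - 1*0)*3*6 = 4 - (-1 + 0)*3*6 = 4 - (-1*3)*6 = 4 - (-3)*6 = 4 - 1*(-18) = 4 + 18 = 22)
y(-9, 11)*S = 42*22 = 924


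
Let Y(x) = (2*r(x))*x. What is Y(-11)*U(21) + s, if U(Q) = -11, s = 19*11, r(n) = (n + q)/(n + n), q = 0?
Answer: 330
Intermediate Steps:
r(n) = 1/2 (r(n) = (n + 0)/(n + n) = n/((2*n)) = n*(1/(2*n)) = 1/2)
Y(x) = x (Y(x) = (2*(1/2))*x = 1*x = x)
s = 209
Y(-11)*U(21) + s = -11*(-11) + 209 = 121 + 209 = 330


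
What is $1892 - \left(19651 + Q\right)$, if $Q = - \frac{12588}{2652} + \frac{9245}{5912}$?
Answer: $- \frac{23198898425}{1306552} \approx -17756.0$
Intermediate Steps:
$Q = - \frac{4158543}{1306552}$ ($Q = \left(-12588\right) \frac{1}{2652} + 9245 \cdot \frac{1}{5912} = - \frac{1049}{221} + \frac{9245}{5912} = - \frac{4158543}{1306552} \approx -3.1828$)
$1892 - \left(19651 + Q\right) = 1892 - \frac{25670894809}{1306552} = - \frac{23198898425}{1306552}$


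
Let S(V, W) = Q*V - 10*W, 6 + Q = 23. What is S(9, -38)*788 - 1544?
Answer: 418460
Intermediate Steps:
Q = 17 (Q = -6 + 23 = 17)
S(V, W) = -10*W + 17*V (S(V, W) = 17*V - 10*W = -10*W + 17*V)
S(9, -38)*788 - 1544 = (-10*(-38) + 17*9)*788 - 1544 = (380 + 153)*788 - 1544 = 533*788 - 1544 = 420004 - 1544 = 418460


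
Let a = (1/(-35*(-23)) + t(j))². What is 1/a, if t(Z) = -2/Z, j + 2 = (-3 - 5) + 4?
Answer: 5832225/652864 ≈ 8.9333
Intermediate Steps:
j = -6 (j = -2 + ((-3 - 5) + 4) = -2 + (-8 + 4) = -2 - 4 = -6)
a = 652864/5832225 (a = (1/(-35*(-23)) - 2/(-6))² = (-1/35*(-1/23) - 2*(-⅙))² = (1/805 + ⅓)² = (808/2415)² = 652864/5832225 ≈ 0.11194)
1/a = 1/(652864/5832225) = 5832225/652864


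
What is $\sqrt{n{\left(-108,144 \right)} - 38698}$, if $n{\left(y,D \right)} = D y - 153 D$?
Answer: $i \sqrt{76282} \approx 276.19 i$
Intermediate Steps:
$n{\left(y,D \right)} = - 153 D + D y$
$\sqrt{n{\left(-108,144 \right)} - 38698} = \sqrt{144 \left(-153 - 108\right) - 38698} = \sqrt{144 \left(-261\right) - 38698} = \sqrt{-37584 - 38698} = \sqrt{-76282} = i \sqrt{76282}$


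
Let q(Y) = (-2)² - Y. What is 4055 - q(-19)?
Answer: 4032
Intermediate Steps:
q(Y) = 4 - Y
4055 - q(-19) = 4055 - (4 - 1*(-19)) = 4055 - (4 + 19) = 4055 - 1*23 = 4055 - 23 = 4032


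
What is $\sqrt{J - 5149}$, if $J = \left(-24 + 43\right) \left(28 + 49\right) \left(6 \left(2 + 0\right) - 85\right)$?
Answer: $2 i \sqrt{27987} \approx 334.59 i$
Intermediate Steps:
$J = -106799$ ($J = 19 \cdot 77 \left(6 \cdot 2 - 85\right) = 1463 \left(12 - 85\right) = 1463 \left(-73\right) = -106799$)
$\sqrt{J - 5149} = \sqrt{-106799 - 5149} = \sqrt{-111948} = 2 i \sqrt{27987}$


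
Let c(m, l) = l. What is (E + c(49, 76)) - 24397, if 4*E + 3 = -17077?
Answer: -28591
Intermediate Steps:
E = -4270 (E = -¾ + (¼)*(-17077) = -¾ - 17077/4 = -4270)
(E + c(49, 76)) - 24397 = (-4270 + 76) - 24397 = -4194 - 24397 = -28591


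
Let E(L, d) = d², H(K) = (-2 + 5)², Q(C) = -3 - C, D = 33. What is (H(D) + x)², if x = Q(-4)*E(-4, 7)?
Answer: 3364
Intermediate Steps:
H(K) = 9 (H(K) = 3² = 9)
x = 49 (x = (-3 - 1*(-4))*7² = (-3 + 4)*49 = 1*49 = 49)
(H(D) + x)² = (9 + 49)² = 58² = 3364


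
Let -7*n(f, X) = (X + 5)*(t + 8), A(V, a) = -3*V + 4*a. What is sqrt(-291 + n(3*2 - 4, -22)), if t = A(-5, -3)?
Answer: 5*I*sqrt(518)/7 ≈ 16.257*I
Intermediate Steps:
t = 3 (t = -3*(-5) + 4*(-3) = 15 - 12 = 3)
n(f, X) = -55/7 - 11*X/7 (n(f, X) = -(X + 5)*(3 + 8)/7 = -(5 + X)*11/7 = -(55 + 11*X)/7 = -55/7 - 11*X/7)
sqrt(-291 + n(3*2 - 4, -22)) = sqrt(-291 + (-55/7 - 11/7*(-22))) = sqrt(-291 + (-55/7 + 242/7)) = sqrt(-291 + 187/7) = sqrt(-1850/7) = 5*I*sqrt(518)/7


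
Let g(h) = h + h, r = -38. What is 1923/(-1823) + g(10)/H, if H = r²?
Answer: -685088/658103 ≈ -1.0410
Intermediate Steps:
H = 1444 (H = (-38)² = 1444)
g(h) = 2*h
1923/(-1823) + g(10)/H = 1923/(-1823) + (2*10)/1444 = 1923*(-1/1823) + 20*(1/1444) = -1923/1823 + 5/361 = -685088/658103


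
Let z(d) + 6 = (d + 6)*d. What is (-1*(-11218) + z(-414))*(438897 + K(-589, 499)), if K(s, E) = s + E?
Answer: 79039672068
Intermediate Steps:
K(s, E) = E + s
z(d) = -6 + d*(6 + d) (z(d) = -6 + (d + 6)*d = -6 + (6 + d)*d = -6 + d*(6 + d))
(-1*(-11218) + z(-414))*(438897 + K(-589, 499)) = (-1*(-11218) + (-6 + (-414)² + 6*(-414)))*(438897 + (499 - 589)) = (11218 + (-6 + 171396 - 2484))*(438897 - 90) = (11218 + 168906)*438807 = 180124*438807 = 79039672068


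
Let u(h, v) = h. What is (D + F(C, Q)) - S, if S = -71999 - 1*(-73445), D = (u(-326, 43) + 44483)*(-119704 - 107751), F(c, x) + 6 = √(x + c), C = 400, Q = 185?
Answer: -10043731887 + 3*√65 ≈ -1.0044e+10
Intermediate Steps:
F(c, x) = -6 + √(c + x) (F(c, x) = -6 + √(x + c) = -6 + √(c + x))
D = -10043730435 (D = (-326 + 44483)*(-119704 - 107751) = 44157*(-227455) = -10043730435)
S = 1446 (S = -71999 + 73445 = 1446)
(D + F(C, Q)) - S = (-10043730435 + (-6 + √(400 + 185))) - 1*1446 = (-10043730435 + (-6 + √585)) - 1446 = (-10043730435 + (-6 + 3*√65)) - 1446 = (-10043730441 + 3*√65) - 1446 = -10043731887 + 3*√65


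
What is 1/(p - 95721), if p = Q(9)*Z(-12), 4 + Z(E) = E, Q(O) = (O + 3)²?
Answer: -1/98025 ≈ -1.0201e-5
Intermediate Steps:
Q(O) = (3 + O)²
Z(E) = -4 + E
p = -2304 (p = (3 + 9)²*(-4 - 12) = 12²*(-16) = 144*(-16) = -2304)
1/(p - 95721) = 1/(-2304 - 95721) = 1/(-98025) = -1/98025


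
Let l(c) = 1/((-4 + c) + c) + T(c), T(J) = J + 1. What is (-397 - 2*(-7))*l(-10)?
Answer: 83111/24 ≈ 3463.0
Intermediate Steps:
T(J) = 1 + J
l(c) = 1 + c + 1/(-4 + 2*c) (l(c) = 1/((-4 + c) + c) + (1 + c) = 1/(-4 + 2*c) + (1 + c) = 1 + c + 1/(-4 + 2*c))
(-397 - 2*(-7))*l(-10) = (-397 - 2*(-7))*((-3/2 + (-10)² - 1*(-10))/(-2 - 10)) = (-397 + 14)*((-3/2 + 100 + 10)/(-12)) = -(-383)*217/(12*2) = -383*(-217/24) = 83111/24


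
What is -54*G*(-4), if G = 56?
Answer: 12096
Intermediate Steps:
-54*G*(-4) = -54*56*(-4) = -3024*(-4) = 12096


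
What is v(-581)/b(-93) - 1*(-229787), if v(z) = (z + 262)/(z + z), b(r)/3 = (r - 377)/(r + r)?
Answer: 62747945979/273070 ≈ 2.2979e+5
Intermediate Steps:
b(r) = 3*(-377 + r)/(2*r) (b(r) = 3*((r - 377)/(r + r)) = 3*((-377 + r)/((2*r))) = 3*((-377 + r)*(1/(2*r))) = 3*((-377 + r)/(2*r)) = 3*(-377 + r)/(2*r))
v(z) = (262 + z)/(2*z) (v(z) = (262 + z)/((2*z)) = (262 + z)*(1/(2*z)) = (262 + z)/(2*z))
v(-581)/b(-93) - 1*(-229787) = ((1/2)*(262 - 581)/(-581))/(((3/2)*(-377 - 93)/(-93))) - 1*(-229787) = ((1/2)*(-1/581)*(-319))/(((3/2)*(-1/93)*(-470))) + 229787 = 319/(1162*(235/31)) + 229787 = (319/1162)*(31/235) + 229787 = 9889/273070 + 229787 = 62747945979/273070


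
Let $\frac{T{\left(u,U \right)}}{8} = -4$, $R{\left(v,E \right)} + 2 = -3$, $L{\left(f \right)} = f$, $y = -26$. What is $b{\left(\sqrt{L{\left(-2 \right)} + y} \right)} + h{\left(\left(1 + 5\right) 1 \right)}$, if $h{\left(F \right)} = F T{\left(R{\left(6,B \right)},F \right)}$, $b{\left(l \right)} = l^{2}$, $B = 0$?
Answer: $-220$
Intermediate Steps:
$R{\left(v,E \right)} = -5$ ($R{\left(v,E \right)} = -2 - 3 = -5$)
$T{\left(u,U \right)} = -32$ ($T{\left(u,U \right)} = 8 \left(-4\right) = -32$)
$h{\left(F \right)} = - 32 F$ ($h{\left(F \right)} = F \left(-32\right) = - 32 F$)
$b{\left(\sqrt{L{\left(-2 \right)} + y} \right)} + h{\left(\left(1 + 5\right) 1 \right)} = \left(\sqrt{-2 - 26}\right)^{2} - 32 \left(1 + 5\right) 1 = \left(\sqrt{-28}\right)^{2} - 32 \cdot 6 \cdot 1 = \left(2 i \sqrt{7}\right)^{2} - 192 = -28 - 192 = -220$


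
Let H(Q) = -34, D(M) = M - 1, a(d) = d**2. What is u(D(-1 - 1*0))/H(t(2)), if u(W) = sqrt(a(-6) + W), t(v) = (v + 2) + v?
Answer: -sqrt(34)/34 ≈ -0.17150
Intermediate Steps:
t(v) = 2 + 2*v (t(v) = (2 + v) + v = 2 + 2*v)
D(M) = -1 + M
u(W) = sqrt(36 + W) (u(W) = sqrt((-6)**2 + W) = sqrt(36 + W))
u(D(-1 - 1*0))/H(t(2)) = sqrt(36 + (-1 + (-1 - 1*0)))/(-34) = sqrt(36 + (-1 + (-1 + 0)))*(-1/34) = sqrt(36 + (-1 - 1))*(-1/34) = sqrt(36 - 2)*(-1/34) = sqrt(34)*(-1/34) = -sqrt(34)/34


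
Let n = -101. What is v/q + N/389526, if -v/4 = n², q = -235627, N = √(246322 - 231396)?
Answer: 40804/235627 + √14926/389526 ≈ 0.17349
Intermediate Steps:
N = √14926 ≈ 122.17
v = -40804 (v = -4*(-101)² = -4*10201 = -40804)
v/q + N/389526 = -40804/(-235627) + √14926/389526 = -40804*(-1/235627) + √14926*(1/389526) = 40804/235627 + √14926/389526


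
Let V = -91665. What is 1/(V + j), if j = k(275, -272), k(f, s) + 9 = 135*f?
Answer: -1/54549 ≈ -1.8332e-5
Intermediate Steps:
k(f, s) = -9 + 135*f
j = 37116 (j = -9 + 135*275 = -9 + 37125 = 37116)
1/(V + j) = 1/(-91665 + 37116) = 1/(-54549) = -1/54549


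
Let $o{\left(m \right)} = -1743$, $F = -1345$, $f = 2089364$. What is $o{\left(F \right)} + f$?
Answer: $2087621$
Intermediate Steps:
$o{\left(F \right)} + f = -1743 + 2089364 = 2087621$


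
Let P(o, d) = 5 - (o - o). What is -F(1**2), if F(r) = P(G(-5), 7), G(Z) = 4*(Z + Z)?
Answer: -5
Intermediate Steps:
G(Z) = 8*Z (G(Z) = 4*(2*Z) = 8*Z)
P(o, d) = 5 (P(o, d) = 5 - 1*0 = 5 + 0 = 5)
F(r) = 5
-F(1**2) = -1*5 = -5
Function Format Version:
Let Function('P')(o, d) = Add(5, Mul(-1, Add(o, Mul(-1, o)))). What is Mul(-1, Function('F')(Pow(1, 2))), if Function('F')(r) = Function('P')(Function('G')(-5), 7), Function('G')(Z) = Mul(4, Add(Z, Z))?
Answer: -5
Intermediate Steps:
Function('G')(Z) = Mul(8, Z) (Function('G')(Z) = Mul(4, Mul(2, Z)) = Mul(8, Z))
Function('P')(o, d) = 5 (Function('P')(o, d) = Add(5, Mul(-1, 0)) = Add(5, 0) = 5)
Function('F')(r) = 5
Mul(-1, Function('F')(Pow(1, 2))) = Mul(-1, 5) = -5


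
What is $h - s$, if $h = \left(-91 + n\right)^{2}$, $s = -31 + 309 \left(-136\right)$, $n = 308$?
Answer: $89144$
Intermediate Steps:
$s = -42055$ ($s = -31 - 42024 = -42055$)
$h = 47089$ ($h = \left(-91 + 308\right)^{2} = 217^{2} = 47089$)
$h - s = 47089 - -42055 = 47089 + 42055 = 89144$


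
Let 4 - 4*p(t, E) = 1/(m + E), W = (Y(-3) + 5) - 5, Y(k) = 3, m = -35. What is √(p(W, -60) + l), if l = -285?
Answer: 3*I*√1139145/190 ≈ 16.852*I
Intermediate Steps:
W = 3 (W = (3 + 5) - 5 = 8 - 5 = 3)
p(t, E) = 1 - 1/(4*(-35 + E))
√(p(W, -60) + l) = √((-141/4 - 60)/(-35 - 60) - 285) = √(-381/4/(-95) - 285) = √(-1/95*(-381/4) - 285) = √(381/380 - 285) = √(-107919/380) = 3*I*√1139145/190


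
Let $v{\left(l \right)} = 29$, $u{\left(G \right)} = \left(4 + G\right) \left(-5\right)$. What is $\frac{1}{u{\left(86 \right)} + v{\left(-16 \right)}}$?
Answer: $- \frac{1}{421} \approx -0.0023753$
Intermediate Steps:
$u{\left(G \right)} = -20 - 5 G$
$\frac{1}{u{\left(86 \right)} + v{\left(-16 \right)}} = \frac{1}{\left(-20 - 430\right) + 29} = \frac{1}{-450 + 29} = \frac{1}{-421} = - \frac{1}{421}$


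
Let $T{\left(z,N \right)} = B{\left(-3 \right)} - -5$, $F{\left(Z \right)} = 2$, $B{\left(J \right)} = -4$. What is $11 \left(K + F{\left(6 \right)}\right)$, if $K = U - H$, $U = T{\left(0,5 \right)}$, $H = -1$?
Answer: $44$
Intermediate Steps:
$T{\left(z,N \right)} = 1$ ($T{\left(z,N \right)} = -4 - -5 = -4 + 5 = 1$)
$U = 1$
$K = 2$ ($K = 1 - -1 = 1 + 1 = 2$)
$11 \left(K + F{\left(6 \right)}\right) = 11 \left(2 + 2\right) = 11 \cdot 4 = 44$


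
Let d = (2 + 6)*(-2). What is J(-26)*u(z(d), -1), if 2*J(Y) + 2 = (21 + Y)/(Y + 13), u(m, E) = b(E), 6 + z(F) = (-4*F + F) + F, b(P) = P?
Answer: 21/26 ≈ 0.80769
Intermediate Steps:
d = -16 (d = 8*(-2) = -16)
z(F) = -6 - 2*F (z(F) = -6 + ((-4*F + F) + F) = -6 + (-3*F + F) = -6 - 2*F)
u(m, E) = E
J(Y) = -1 + (21 + Y)/(2*(13 + Y)) (J(Y) = -1 + ((21 + Y)/(Y + 13))/2 = -1 + ((21 + Y)/(13 + Y))/2 = -1 + (21 + Y)/(2*(13 + Y)))
J(-26)*u(z(d), -1) = ((-5 - 1*(-26))/(2*(13 - 26)))*(-1) = ((½)*(-5 + 26)/(-13))*(-1) = ((½)*(-1/13)*21)*(-1) = -21/26*(-1) = 21/26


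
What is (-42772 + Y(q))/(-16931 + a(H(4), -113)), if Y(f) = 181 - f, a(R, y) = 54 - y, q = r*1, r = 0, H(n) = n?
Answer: 14197/5588 ≈ 2.5406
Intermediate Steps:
q = 0 (q = 0*1 = 0)
(-42772 + Y(q))/(-16931 + a(H(4), -113)) = (-42772 + (181 - 1*0))/(-16931 + (54 - 1*(-113))) = (-42772 + (181 + 0))/(-16931 + (54 + 113)) = (-42772 + 181)/(-16931 + 167) = -42591/(-16764) = -42591*(-1/16764) = 14197/5588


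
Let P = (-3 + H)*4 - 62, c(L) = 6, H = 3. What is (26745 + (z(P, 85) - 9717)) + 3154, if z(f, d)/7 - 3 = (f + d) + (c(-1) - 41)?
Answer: 20119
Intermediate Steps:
P = -62 (P = (-3 + 3)*4 - 62 = 0*4 - 62 = 0 - 62 = -62)
z(f, d) = -224 + 7*d + 7*f (z(f, d) = 21 + 7*((f + d) + (6 - 41)) = 21 + 7*((d + f) - 35) = 21 + 7*(-35 + d + f) = 21 + (-245 + 7*d + 7*f) = -224 + 7*d + 7*f)
(26745 + (z(P, 85) - 9717)) + 3154 = (26745 + ((-224 + 7*85 + 7*(-62)) - 9717)) + 3154 = (26745 + ((-224 + 595 - 434) - 9717)) + 3154 = (26745 + (-63 - 9717)) + 3154 = (26745 - 9780) + 3154 = 16965 + 3154 = 20119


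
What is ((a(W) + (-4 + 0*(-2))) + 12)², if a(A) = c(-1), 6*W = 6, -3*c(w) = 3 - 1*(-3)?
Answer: 36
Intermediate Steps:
c(w) = -2 (c(w) = -(3 - 1*(-3))/3 = -(3 + 3)/3 = -⅓*6 = -2)
W = 1 (W = (⅙)*6 = 1)
a(A) = -2
((a(W) + (-4 + 0*(-2))) + 12)² = ((-2 + (-4 + 0*(-2))) + 12)² = ((-2 + (-4 + 0)) + 12)² = ((-2 - 4) + 12)² = (-6 + 12)² = 6² = 36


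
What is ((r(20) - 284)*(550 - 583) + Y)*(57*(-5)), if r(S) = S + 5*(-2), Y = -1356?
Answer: -2190510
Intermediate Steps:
r(S) = -10 + S (r(S) = S - 10 = -10 + S)
((r(20) - 284)*(550 - 583) + Y)*(57*(-5)) = (((-10 + 20) - 284)*(550 - 583) - 1356)*(57*(-5)) = ((10 - 284)*(-33) - 1356)*(-285) = (-274*(-33) - 1356)*(-285) = (9042 - 1356)*(-285) = 7686*(-285) = -2190510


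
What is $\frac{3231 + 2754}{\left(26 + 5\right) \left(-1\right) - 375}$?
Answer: $- \frac{855}{58} \approx -14.741$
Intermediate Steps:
$\frac{3231 + 2754}{\left(26 + 5\right) \left(-1\right) - 375} = \frac{5985}{31 \left(-1\right) - 375} = \frac{5985}{-31 - 375} = \frac{5985}{-406} = 5985 \left(- \frac{1}{406}\right) = - \frac{855}{58}$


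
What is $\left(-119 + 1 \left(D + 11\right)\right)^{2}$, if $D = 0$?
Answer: $11664$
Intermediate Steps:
$\left(-119 + 1 \left(D + 11\right)\right)^{2} = \left(-119 + 1 \left(0 + 11\right)\right)^{2} = \left(-119 + 1 \cdot 11\right)^{2} = \left(-119 + 11\right)^{2} = \left(-108\right)^{2} = 11664$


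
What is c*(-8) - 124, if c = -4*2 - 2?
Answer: -44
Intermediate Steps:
c = -10 (c = -8 - 2 = -10)
c*(-8) - 124 = -10*(-8) - 124 = 80 - 124 = -44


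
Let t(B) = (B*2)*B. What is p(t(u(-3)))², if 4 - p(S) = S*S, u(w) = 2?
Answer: 3600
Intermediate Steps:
t(B) = 2*B² (t(B) = (2*B)*B = 2*B²)
p(S) = 4 - S² (p(S) = 4 - S*S = 4 - S²)
p(t(u(-3)))² = (4 - (2*2²)²)² = (4 - (2*4)²)² = (4 - 1*8²)² = (4 - 1*64)² = (4 - 64)² = (-60)² = 3600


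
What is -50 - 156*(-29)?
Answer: 4474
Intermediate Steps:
-50 - 156*(-29) = -50 + 4524 = 4474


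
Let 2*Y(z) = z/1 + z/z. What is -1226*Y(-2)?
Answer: 613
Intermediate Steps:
Y(z) = 1/2 + z/2 (Y(z) = (z/1 + z/z)/2 = (z*1 + 1)/2 = (z + 1)/2 = (1 + z)/2 = 1/2 + z/2)
-1226*Y(-2) = -1226*(1/2 + (1/2)*(-2)) = -1226*(1/2 - 1) = -1226*(-1/2) = 613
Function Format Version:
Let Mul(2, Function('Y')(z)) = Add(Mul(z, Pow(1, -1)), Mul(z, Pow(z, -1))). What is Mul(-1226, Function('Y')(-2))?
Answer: 613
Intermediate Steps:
Function('Y')(z) = Add(Rational(1, 2), Mul(Rational(1, 2), z)) (Function('Y')(z) = Mul(Rational(1, 2), Add(Mul(z, Pow(1, -1)), Mul(z, Pow(z, -1)))) = Mul(Rational(1, 2), Add(Mul(z, 1), 1)) = Mul(Rational(1, 2), Add(z, 1)) = Mul(Rational(1, 2), Add(1, z)) = Add(Rational(1, 2), Mul(Rational(1, 2), z)))
Mul(-1226, Function('Y')(-2)) = Mul(-1226, Add(Rational(1, 2), Mul(Rational(1, 2), -2))) = Mul(-1226, Add(Rational(1, 2), -1)) = Mul(-1226, Rational(-1, 2)) = 613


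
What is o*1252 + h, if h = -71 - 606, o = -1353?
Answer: -1694633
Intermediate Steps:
h = -677
o*1252 + h = -1353*1252 - 677 = -1693956 - 677 = -1694633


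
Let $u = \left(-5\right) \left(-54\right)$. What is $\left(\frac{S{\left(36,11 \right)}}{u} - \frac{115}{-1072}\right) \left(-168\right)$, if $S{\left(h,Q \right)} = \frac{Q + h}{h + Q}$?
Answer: $- \frac{112427}{6030} \approx -18.645$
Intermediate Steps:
$S{\left(h,Q \right)} = 1$ ($S{\left(h,Q \right)} = \frac{Q + h}{Q + h} = 1$)
$u = 270$
$\left(\frac{S{\left(36,11 \right)}}{u} - \frac{115}{-1072}\right) \left(-168\right) = \left(1 \cdot \frac{1}{270} - \frac{115}{-1072}\right) \left(-168\right) = \left(1 \cdot \frac{1}{270} - - \frac{115}{1072}\right) \left(-168\right) = \left(\frac{1}{270} + \frac{115}{1072}\right) \left(-168\right) = \frac{16061}{144720} \left(-168\right) = - \frac{112427}{6030}$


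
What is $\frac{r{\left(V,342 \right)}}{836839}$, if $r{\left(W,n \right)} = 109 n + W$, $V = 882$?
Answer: $\frac{38160}{836839} \approx 0.0456$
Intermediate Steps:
$r{\left(W,n \right)} = W + 109 n$
$\frac{r{\left(V,342 \right)}}{836839} = \frac{882 + 109 \cdot 342}{836839} = \left(882 + 37278\right) \frac{1}{836839} = 38160 \cdot \frac{1}{836839} = \frac{38160}{836839}$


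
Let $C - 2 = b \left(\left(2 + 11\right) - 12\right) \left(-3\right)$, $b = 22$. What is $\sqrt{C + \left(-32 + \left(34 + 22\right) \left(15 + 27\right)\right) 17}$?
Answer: $4 \sqrt{2461} \approx 198.43$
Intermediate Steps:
$C = -64$ ($C = 2 + 22 \left(\left(2 + 11\right) - 12\right) \left(-3\right) = 2 + 22 \left(13 - 12\right) \left(-3\right) = 2 + 22 \cdot 1 \left(-3\right) = 2 + 22 \left(-3\right) = 2 - 66 = -64$)
$\sqrt{C + \left(-32 + \left(34 + 22\right) \left(15 + 27\right)\right) 17} = \sqrt{-64 + \left(-32 + \left(34 + 22\right) \left(15 + 27\right)\right) 17} = \sqrt{-64 + \left(-32 + 56 \cdot 42\right) 17} = \sqrt{-64 + \left(-32 + 2352\right) 17} = \sqrt{-64 + 2320 \cdot 17} = \sqrt{-64 + 39440} = \sqrt{39376} = 4 \sqrt{2461}$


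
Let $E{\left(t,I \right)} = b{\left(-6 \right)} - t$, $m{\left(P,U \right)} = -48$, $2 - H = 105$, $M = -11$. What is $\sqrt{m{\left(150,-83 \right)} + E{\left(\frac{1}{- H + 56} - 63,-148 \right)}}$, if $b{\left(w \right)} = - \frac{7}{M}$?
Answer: $\frac{\sqrt{47812413}}{1749} \approx 3.9535$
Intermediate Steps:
$H = -103$ ($H = 2 - 105 = -103$)
$b{\left(w \right)} = \frac{7}{11}$ ($b{\left(w \right)} = - \frac{7}{-11} = \left(-7\right) \left(- \frac{1}{11}\right) = \frac{7}{11}$)
$E{\left(t,I \right)} = \frac{7}{11} - t$
$\sqrt{m{\left(150,-83 \right)} + E{\left(\frac{1}{- H + 56} - 63,-148 \right)}} = \sqrt{-48 + \left(\frac{7}{11} - \left(\frac{1}{\left(-1\right) \left(-103\right) + 56} - 63\right)\right)} = \sqrt{-48 + \left(\frac{7}{11} - \left(\frac{1}{103 + 56} - 63\right)\right)} = \sqrt{-48 + \left(\frac{7}{11} - \left(\frac{1}{159} - 63\right)\right)} = \sqrt{-48 + \left(\frac{7}{11} - - \frac{10016}{159}\right)} = \sqrt{-48 + \left(\frac{7}{11} + \frac{10016}{159}\right)} = \sqrt{-48 + \frac{111289}{1749}} = \sqrt{\frac{27337}{1749}} = \frac{\sqrt{47812413}}{1749}$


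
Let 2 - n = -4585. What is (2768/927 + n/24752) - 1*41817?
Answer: -959422648283/22945104 ≈ -41814.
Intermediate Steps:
n = 4587 (n = 2 - 1*(-4585) = 2 + 4585 = 4587)
(2768/927 + n/24752) - 1*41817 = (2768/927 + 4587/24752) - 1*41817 = (2768*(1/927) + 4587*(1/24752)) - 41817 = (2768/927 + 4587/24752) - 41817 = 72765685/22945104 - 41817 = -959422648283/22945104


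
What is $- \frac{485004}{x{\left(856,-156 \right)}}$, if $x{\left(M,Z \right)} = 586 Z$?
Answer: $\frac{3109}{586} \approx 5.3055$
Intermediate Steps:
$- \frac{485004}{x{\left(856,-156 \right)}} = - \frac{485004}{586 \left(-156\right)} = - \frac{485004}{-91416} = \left(-485004\right) \left(- \frac{1}{91416}\right) = \frac{3109}{586}$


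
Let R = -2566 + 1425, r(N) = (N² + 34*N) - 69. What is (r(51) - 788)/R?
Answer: -3478/1141 ≈ -3.0482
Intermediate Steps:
r(N) = -69 + N² + 34*N
R = -1141
(r(51) - 788)/R = ((-69 + 51² + 34*51) - 788)/(-1141) = ((-69 + 2601 + 1734) - 788)*(-1/1141) = (4266 - 788)*(-1/1141) = 3478*(-1/1141) = -3478/1141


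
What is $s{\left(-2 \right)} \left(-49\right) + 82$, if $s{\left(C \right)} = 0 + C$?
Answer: $180$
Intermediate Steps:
$s{\left(C \right)} = C$
$s{\left(-2 \right)} \left(-49\right) + 82 = \left(-2\right) \left(-49\right) + 82 = 98 + 82 = 180$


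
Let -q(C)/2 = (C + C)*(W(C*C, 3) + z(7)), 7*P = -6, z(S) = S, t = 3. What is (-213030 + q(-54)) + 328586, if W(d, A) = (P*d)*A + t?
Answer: -10513396/7 ≈ -1.5019e+6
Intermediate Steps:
P = -6/7 (P = (⅐)*(-6) = -6/7 ≈ -0.85714)
W(d, A) = 3 - 6*A*d/7 (W(d, A) = (-6*d/7)*A + 3 = -6*A*d/7 + 3 = 3 - 6*A*d/7)
q(C) = -4*C*(10 - 18*C²/7) (q(C) = -2*(C + C)*((3 - 6/7*3*C*C) + 7) = -2*2*C*((3 - 6/7*3*C²) + 7) = -2*2*C*((3 - 18*C²/7) + 7) = -2*2*C*(10 - 18*C²/7) = -4*C*(10 - 18*C²/7))
(-213030 + q(-54)) + 328586 = (-213030 + (-40*(-54) + (72/7)*(-54)³)) + 328586 = (-213030 + (2160 + (72/7)*(-157464))) + 328586 = (-213030 + (2160 - 11337408/7)) + 328586 = (-213030 - 11322288/7) + 328586 = -12813498/7 + 328586 = -10513396/7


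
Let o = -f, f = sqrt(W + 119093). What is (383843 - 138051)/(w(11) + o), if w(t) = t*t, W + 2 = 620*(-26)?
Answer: -122896/365 - 122896*sqrt(851)/4015 ≈ -1229.6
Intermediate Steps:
W = -16122 (W = -2 + 620*(-26) = -2 - 16120 = -16122)
w(t) = t**2
f = 11*sqrt(851) (f = sqrt(-16122 + 119093) = sqrt(102971) = 11*sqrt(851) ≈ 320.89)
o = -11*sqrt(851) ≈ -320.89
(383843 - 138051)/(w(11) + o) = (383843 - 138051)/(11**2 - 11*sqrt(851)) = 245792/(121 - 11*sqrt(851))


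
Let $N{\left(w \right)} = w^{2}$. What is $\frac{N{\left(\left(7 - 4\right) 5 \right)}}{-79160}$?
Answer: $- \frac{45}{15832} \approx -0.0028423$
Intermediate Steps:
$\frac{N{\left(\left(7 - 4\right) 5 \right)}}{-79160} = \frac{\left(\left(7 - 4\right) 5\right)^{2}}{-79160} = \left(3 \cdot 5\right)^{2} \left(- \frac{1}{79160}\right) = 15^{2} \left(- \frac{1}{79160}\right) = 225 \left(- \frac{1}{79160}\right) = - \frac{45}{15832}$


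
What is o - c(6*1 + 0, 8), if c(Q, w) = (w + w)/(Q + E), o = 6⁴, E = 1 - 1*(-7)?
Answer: 9064/7 ≈ 1294.9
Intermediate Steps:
E = 8 (E = 1 + 7 = 8)
o = 1296
c(Q, w) = 2*w/(8 + Q) (c(Q, w) = (w + w)/(Q + 8) = (2*w)/(8 + Q) = 2*w/(8 + Q))
o - c(6*1 + 0, 8) = 1296 - 2*8/(8 + (6*1 + 0)) = 1296 - 2*8/(8 + (6 + 0)) = 1296 - 2*8/(8 + 6) = 1296 - 2*8/14 = 1296 - 1*8/7 = 1296 - 8/7 = 9064/7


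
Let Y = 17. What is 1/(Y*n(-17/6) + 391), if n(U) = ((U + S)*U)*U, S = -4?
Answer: -216/116977 ≈ -0.0018465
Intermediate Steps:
n(U) = U²*(-4 + U) (n(U) = ((U - 4)*U)*U = ((-4 + U)*U)*U = (U*(-4 + U))*U = U²*(-4 + U))
1/(Y*n(-17/6) + 391) = 1/(17*((-17/6)²*(-4 - 17/6)) + 391) = 1/(17*((289/36)*(-41/6)) + 391) = 1/(17*(-11849/216) + 391) = 1/(-201433/216 + 391) = 1/(-116977/216) = -216/116977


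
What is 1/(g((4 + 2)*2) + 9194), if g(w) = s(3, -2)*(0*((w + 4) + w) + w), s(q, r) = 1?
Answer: 1/9206 ≈ 0.00010862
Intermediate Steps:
g(w) = w (g(w) = 1*(0*((w + 4) + w) + w) = 1*(0*((4 + w) + w) + w) = 1*(0*(4 + 2*w) + w) = 1*(0 + w) = 1*w = w)
1/(g((4 + 2)*2) + 9194) = 1/((4 + 2)*2 + 9194) = 1/(6*2 + 9194) = 1/(12 + 9194) = 1/9206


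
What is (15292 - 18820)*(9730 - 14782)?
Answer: 17823456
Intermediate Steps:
(15292 - 18820)*(9730 - 14782) = -3528*(-5052) = 17823456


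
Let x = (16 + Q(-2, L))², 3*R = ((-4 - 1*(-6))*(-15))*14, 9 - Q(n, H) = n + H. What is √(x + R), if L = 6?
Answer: √301 ≈ 17.349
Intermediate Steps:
Q(n, H) = 9 - H - n (Q(n, H) = 9 - (n + H) = 9 - (H + n) = 9 + (-H - n) = 9 - H - n)
R = -140 (R = (((-4 - 1*(-6))*(-15))*14)/3 = (((-4 + 6)*(-15))*14)/3 = ((2*(-15))*14)/3 = (-30*14)/3 = (⅓)*(-420) = -140)
x = 441 (x = (16 + (9 - 1*6 - 1*(-2)))² = (16 + (9 - 6 + 2))² = (16 + 5)² = 21² = 441)
√(x + R) = √(441 - 140) = √301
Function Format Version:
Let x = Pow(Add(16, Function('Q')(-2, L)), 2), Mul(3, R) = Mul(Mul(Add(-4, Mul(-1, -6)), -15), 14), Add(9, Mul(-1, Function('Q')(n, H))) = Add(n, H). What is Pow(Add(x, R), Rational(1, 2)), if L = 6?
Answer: Pow(301, Rational(1, 2)) ≈ 17.349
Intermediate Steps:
Function('Q')(n, H) = Add(9, Mul(-1, H), Mul(-1, n)) (Function('Q')(n, H) = Add(9, Mul(-1, Add(n, H))) = Add(9, Mul(-1, Add(H, n))) = Add(9, Add(Mul(-1, H), Mul(-1, n))) = Add(9, Mul(-1, H), Mul(-1, n)))
R = -140 (R = Mul(Rational(1, 3), Mul(Mul(Add(-4, Mul(-1, -6)), -15), 14)) = Mul(Rational(1, 3), Mul(Mul(Add(-4, 6), -15), 14)) = Mul(Rational(1, 3), Mul(Mul(2, -15), 14)) = Mul(Rational(1, 3), Mul(-30, 14)) = Mul(Rational(1, 3), -420) = -140)
x = 441 (x = Pow(Add(16, Add(9, Mul(-1, 6), Mul(-1, -2))), 2) = Pow(Add(16, Add(9, -6, 2)), 2) = Pow(Add(16, 5), 2) = Pow(21, 2) = 441)
Pow(Add(x, R), Rational(1, 2)) = Pow(Add(441, -140), Rational(1, 2)) = Pow(301, Rational(1, 2))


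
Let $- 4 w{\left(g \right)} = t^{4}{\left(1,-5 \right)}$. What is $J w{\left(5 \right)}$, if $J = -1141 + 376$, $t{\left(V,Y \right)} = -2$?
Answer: $3060$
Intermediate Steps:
$J = -765$
$w{\left(g \right)} = -4$ ($w{\left(g \right)} = - \frac{\left(-2\right)^{4}}{4} = \left(- \frac{1}{4}\right) 16 = -4$)
$J w{\left(5 \right)} = \left(-765\right) \left(-4\right) = 3060$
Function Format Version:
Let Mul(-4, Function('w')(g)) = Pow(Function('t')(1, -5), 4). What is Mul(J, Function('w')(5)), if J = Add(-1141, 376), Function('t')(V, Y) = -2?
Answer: 3060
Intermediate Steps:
J = -765
Function('w')(g) = -4 (Function('w')(g) = Mul(Rational(-1, 4), Pow(-2, 4)) = Mul(Rational(-1, 4), 16) = -4)
Mul(J, Function('w')(5)) = Mul(-765, -4) = 3060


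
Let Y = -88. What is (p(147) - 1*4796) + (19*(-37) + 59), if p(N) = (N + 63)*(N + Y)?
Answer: 6950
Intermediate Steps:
p(N) = (-88 + N)*(63 + N) (p(N) = (N + 63)*(N - 88) = (63 + N)*(-88 + N) = (-88 + N)*(63 + N))
(p(147) - 1*4796) + (19*(-37) + 59) = ((-5544 + 147**2 - 25*147) - 1*4796) + (19*(-37) + 59) = ((-5544 + 21609 - 3675) - 4796) + (-703 + 59) = (12390 - 4796) - 644 = 7594 - 644 = 6950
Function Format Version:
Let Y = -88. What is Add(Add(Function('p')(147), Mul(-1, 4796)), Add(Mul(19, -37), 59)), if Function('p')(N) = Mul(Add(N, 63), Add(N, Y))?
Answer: 6950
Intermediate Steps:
Function('p')(N) = Mul(Add(-88, N), Add(63, N)) (Function('p')(N) = Mul(Add(N, 63), Add(N, -88)) = Mul(Add(63, N), Add(-88, N)) = Mul(Add(-88, N), Add(63, N)))
Add(Add(Function('p')(147), Mul(-1, 4796)), Add(Mul(19, -37), 59)) = Add(Add(Add(-5544, Pow(147, 2), Mul(-25, 147)), Mul(-1, 4796)), Add(Mul(19, -37), 59)) = Add(Add(Add(-5544, 21609, -3675), -4796), Add(-703, 59)) = Add(Add(12390, -4796), -644) = Add(7594, -644) = 6950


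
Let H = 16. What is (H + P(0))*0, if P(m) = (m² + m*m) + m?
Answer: 0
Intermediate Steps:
P(m) = m + 2*m² (P(m) = (m² + m²) + m = 2*m² + m = m + 2*m²)
(H + P(0))*0 = (16 + 0*(1 + 2*0))*0 = (16 + 0*(1 + 0))*0 = (16 + 0*1)*0 = (16 + 0)*0 = 16*0 = 0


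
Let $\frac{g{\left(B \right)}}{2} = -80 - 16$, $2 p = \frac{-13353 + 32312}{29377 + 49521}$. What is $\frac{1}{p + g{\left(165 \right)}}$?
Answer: $- \frac{157796}{30277873} \approx -0.0052116$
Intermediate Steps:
$p = \frac{18959}{157796}$ ($p = \frac{\left(-13353 + 32312\right) \frac{1}{29377 + 49521}}{2} = \frac{18959 \cdot \frac{1}{78898}}{2} = \frac{1}{2} \cdot \frac{18959}{78898} = \frac{18959}{157796} \approx 0.12015$)
$g{\left(B \right)} = -192$ ($g{\left(B \right)} = 2 \left(-80 - 16\right) = 2 \left(-96\right) = -192$)
$\frac{1}{p + g{\left(165 \right)}} = \frac{1}{\frac{18959}{157796} - 192} = \frac{1}{- \frac{30277873}{157796}} = - \frac{157796}{30277873}$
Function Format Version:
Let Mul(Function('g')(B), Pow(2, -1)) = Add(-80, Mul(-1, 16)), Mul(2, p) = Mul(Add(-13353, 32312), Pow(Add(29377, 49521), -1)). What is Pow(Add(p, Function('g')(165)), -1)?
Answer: Rational(-157796, 30277873) ≈ -0.0052116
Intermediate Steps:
p = Rational(18959, 157796) (p = Mul(Rational(1, 2), Mul(Add(-13353, 32312), Pow(Add(29377, 49521), -1))) = Mul(Rational(1, 2), Mul(18959, Pow(78898, -1))) = Mul(Rational(1, 2), Mul(18959, Rational(1, 78898))) = Mul(Rational(1, 2), Rational(18959, 78898)) = Rational(18959, 157796) ≈ 0.12015)
Function('g')(B) = -192 (Function('g')(B) = Mul(2, Add(-80, Mul(-1, 16))) = Mul(2, Add(-80, -16)) = Mul(2, -96) = -192)
Pow(Add(p, Function('g')(165)), -1) = Pow(Add(Rational(18959, 157796), -192), -1) = Pow(Rational(-30277873, 157796), -1) = Rational(-157796, 30277873)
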